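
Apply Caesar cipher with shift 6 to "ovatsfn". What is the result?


Caesar cipher: shift "ovatsfn" by 6
  'o' (pos 14) + 6 = pos 20 = 'u'
  'v' (pos 21) + 6 = pos 1 = 'b'
  'a' (pos 0) + 6 = pos 6 = 'g'
  't' (pos 19) + 6 = pos 25 = 'z'
  's' (pos 18) + 6 = pos 24 = 'y'
  'f' (pos 5) + 6 = pos 11 = 'l'
  'n' (pos 13) + 6 = pos 19 = 't'
Result: ubgzylt

ubgzylt


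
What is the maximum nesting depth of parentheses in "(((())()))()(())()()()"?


Input: "(((())()))()(())()()()"
Tracking depth:
  Position 0 '(': depth becomes 1
  Position 1 '(': depth becomes 2
  Position 2 '(': depth becomes 3
  Position 3 '(': depth becomes 4
  Position 4 ')': depth becomes 3
  Position 5 ')': depth becomes 2
  Position 6 '(': depth becomes 3
  Position 7 ')': depth becomes 2
  Position 8 ')': depth becomes 1
  Position 9 ')': depth becomes 0
  Position 10 '(': depth becomes 1
  Position 11 ')': depth becomes 0
  Position 12 '(': depth becomes 1
  Position 13 '(': depth becomes 2
  Position 14 ')': depth becomes 1
  Position 15 ')': depth becomes 0
  Position 16 '(': depth becomes 1
  Position 17 ')': depth becomes 0
  Position 18 '(': depth becomes 1
  Position 19 ')': depth becomes 0
  Position 20 '(': depth becomes 1
  Position 21 ')': depth becomes 0
Maximum depth reached: 4

4


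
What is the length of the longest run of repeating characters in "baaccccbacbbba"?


Input: "baaccccbacbbba"
Scanning for longest run:
  Position 1 ('a'): new char, reset run to 1
  Position 2 ('a'): continues run of 'a', length=2
  Position 3 ('c'): new char, reset run to 1
  Position 4 ('c'): continues run of 'c', length=2
  Position 5 ('c'): continues run of 'c', length=3
  Position 6 ('c'): continues run of 'c', length=4
  Position 7 ('b'): new char, reset run to 1
  Position 8 ('a'): new char, reset run to 1
  Position 9 ('c'): new char, reset run to 1
  Position 10 ('b'): new char, reset run to 1
  Position 11 ('b'): continues run of 'b', length=2
  Position 12 ('b'): continues run of 'b', length=3
  Position 13 ('a'): new char, reset run to 1
Longest run: 'c' with length 4

4


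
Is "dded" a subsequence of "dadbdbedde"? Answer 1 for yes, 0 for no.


Check if "dded" is a subsequence of "dadbdbedde"
Greedy scan:
  Position 0 ('d'): matches sub[0] = 'd'
  Position 1 ('a'): no match needed
  Position 2 ('d'): matches sub[1] = 'd'
  Position 3 ('b'): no match needed
  Position 4 ('d'): no match needed
  Position 5 ('b'): no match needed
  Position 6 ('e'): matches sub[2] = 'e'
  Position 7 ('d'): matches sub[3] = 'd'
  Position 8 ('d'): no match needed
  Position 9 ('e'): no match needed
All 4 characters matched => is a subsequence

1


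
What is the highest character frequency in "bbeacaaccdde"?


Input: bbeacaaccdde
Character counts:
  'a': 3
  'b': 2
  'c': 3
  'd': 2
  'e': 2
Maximum frequency: 3

3


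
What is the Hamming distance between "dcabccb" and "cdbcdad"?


Comparing "dcabccb" and "cdbcdad" position by position:
  Position 0: 'd' vs 'c' => differ
  Position 1: 'c' vs 'd' => differ
  Position 2: 'a' vs 'b' => differ
  Position 3: 'b' vs 'c' => differ
  Position 4: 'c' vs 'd' => differ
  Position 5: 'c' vs 'a' => differ
  Position 6: 'b' vs 'd' => differ
Total differences (Hamming distance): 7

7


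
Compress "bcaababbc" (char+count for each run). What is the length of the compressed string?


Input: bcaababbc
Runs:
  'b' x 1 => "b1"
  'c' x 1 => "c1"
  'a' x 2 => "a2"
  'b' x 1 => "b1"
  'a' x 1 => "a1"
  'b' x 2 => "b2"
  'c' x 1 => "c1"
Compressed: "b1c1a2b1a1b2c1"
Compressed length: 14

14


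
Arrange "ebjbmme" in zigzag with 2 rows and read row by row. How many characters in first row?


Zigzag "ebjbmme" into 2 rows:
Placing characters:
  'e' => row 0
  'b' => row 1
  'j' => row 0
  'b' => row 1
  'm' => row 0
  'm' => row 1
  'e' => row 0
Rows:
  Row 0: "ejme"
  Row 1: "bbm"
First row length: 4

4


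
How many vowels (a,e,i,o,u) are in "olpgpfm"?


Input: olpgpfm
Checking each character:
  'o' at position 0: vowel (running total: 1)
  'l' at position 1: consonant
  'p' at position 2: consonant
  'g' at position 3: consonant
  'p' at position 4: consonant
  'f' at position 5: consonant
  'm' at position 6: consonant
Total vowels: 1

1


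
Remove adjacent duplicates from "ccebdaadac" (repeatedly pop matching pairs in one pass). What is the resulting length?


Input: ccebdaadac
Stack-based adjacent duplicate removal:
  Read 'c': push. Stack: c
  Read 'c': matches stack top 'c' => pop. Stack: (empty)
  Read 'e': push. Stack: e
  Read 'b': push. Stack: eb
  Read 'd': push. Stack: ebd
  Read 'a': push. Stack: ebda
  Read 'a': matches stack top 'a' => pop. Stack: ebd
  Read 'd': matches stack top 'd' => pop. Stack: eb
  Read 'a': push. Stack: eba
  Read 'c': push. Stack: ebac
Final stack: "ebac" (length 4)

4


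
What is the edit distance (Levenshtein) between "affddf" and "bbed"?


Computing edit distance: "affddf" -> "bbed"
DP table:
           b    b    e    d
      0    1    2    3    4
  a   1    1    2    3    4
  f   2    2    2    3    4
  f   3    3    3    3    4
  d   4    4    4    4    3
  d   5    5    5    5    4
  f   6    6    6    6    5
Edit distance = dp[6][4] = 5

5


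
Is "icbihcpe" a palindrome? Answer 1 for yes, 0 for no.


Input: icbihcpe
Reversed: epchibci
  Compare pos 0 ('i') with pos 7 ('e'): MISMATCH
  Compare pos 1 ('c') with pos 6 ('p'): MISMATCH
  Compare pos 2 ('b') with pos 5 ('c'): MISMATCH
  Compare pos 3 ('i') with pos 4 ('h'): MISMATCH
Result: not a palindrome

0


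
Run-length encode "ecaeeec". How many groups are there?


Input: ecaeeec
Scanning for consecutive runs:
  Group 1: 'e' x 1 (positions 0-0)
  Group 2: 'c' x 1 (positions 1-1)
  Group 3: 'a' x 1 (positions 2-2)
  Group 4: 'e' x 3 (positions 3-5)
  Group 5: 'c' x 1 (positions 6-6)
Total groups: 5

5


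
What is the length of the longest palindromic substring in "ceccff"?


Input: "ceccff"
Checking substrings for palindromes:
  [0:3] "cec" (len 3) => palindrome
  [2:4] "cc" (len 2) => palindrome
  [4:6] "ff" (len 2) => palindrome
Longest palindromic substring: "cec" with length 3

3


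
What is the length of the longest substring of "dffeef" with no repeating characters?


Input: "dffeef"
Sliding window (track last position of each char):
  Position 0 ('d'): window [0,0] length 1 -- new best
  Position 1 ('f'): window [0,1] length 2 -- new best
  Position 2 ('f'): repeat (last at 1), move window start to 2
  Position 2 ('f'): window [2,2] length 1
  Position 3 ('e'): window [2,3] length 2
  Position 4 ('e'): repeat (last at 3), move window start to 4
  Position 4 ('e'): window [4,4] length 1
  Position 5 ('f'): window [4,5] length 2
Longest substring with no repeats: "df" with length 2

2


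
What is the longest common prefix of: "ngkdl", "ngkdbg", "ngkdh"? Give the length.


Words: ngkdl, ngkdbg, ngkdh
  Position 0: all 'n' => match
  Position 1: all 'g' => match
  Position 2: all 'k' => match
  Position 3: all 'd' => match
  Position 4: ('l', 'b', 'h') => mismatch, stop
LCP = "ngkd" (length 4)

4


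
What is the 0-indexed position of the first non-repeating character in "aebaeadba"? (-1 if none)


Input: aebaeadba
Character frequencies:
  'a': 4
  'b': 2
  'd': 1
  'e': 2
Scanning left to right for freq == 1:
  Position 0 ('a'): freq=4, skip
  Position 1 ('e'): freq=2, skip
  Position 2 ('b'): freq=2, skip
  Position 3 ('a'): freq=4, skip
  Position 4 ('e'): freq=2, skip
  Position 5 ('a'): freq=4, skip
  Position 6 ('d'): unique! => answer = 6

6


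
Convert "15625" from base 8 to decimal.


Input: "15625" in base 8
Positional expansion:
  Digit '1' (value 1) x 8^4 = 4096
  Digit '5' (value 5) x 8^3 = 2560
  Digit '6' (value 6) x 8^2 = 384
  Digit '2' (value 2) x 8^1 = 16
  Digit '5' (value 5) x 8^0 = 5
Sum = 7061

7061


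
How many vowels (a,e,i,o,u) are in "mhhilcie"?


Input: mhhilcie
Checking each character:
  'm' at position 0: consonant
  'h' at position 1: consonant
  'h' at position 2: consonant
  'i' at position 3: vowel (running total: 1)
  'l' at position 4: consonant
  'c' at position 5: consonant
  'i' at position 6: vowel (running total: 2)
  'e' at position 7: vowel (running total: 3)
Total vowels: 3

3


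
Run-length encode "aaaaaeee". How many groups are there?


Input: aaaaaeee
Scanning for consecutive runs:
  Group 1: 'a' x 5 (positions 0-4)
  Group 2: 'e' x 3 (positions 5-7)
Total groups: 2

2


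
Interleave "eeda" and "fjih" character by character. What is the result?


Interleaving "eeda" and "fjih":
  Position 0: 'e' from first, 'f' from second => "ef"
  Position 1: 'e' from first, 'j' from second => "ej"
  Position 2: 'd' from first, 'i' from second => "di"
  Position 3: 'a' from first, 'h' from second => "ah"
Result: efejdiah

efejdiah


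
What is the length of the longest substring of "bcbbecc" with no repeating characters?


Input: "bcbbecc"
Sliding window (track last position of each char):
  Position 0 ('b'): window [0,0] length 1 -- new best
  Position 1 ('c'): window [0,1] length 2 -- new best
  Position 2 ('b'): repeat (last at 0), move window start to 1
  Position 2 ('b'): window [1,2] length 2
  Position 3 ('b'): repeat (last at 2), move window start to 3
  Position 3 ('b'): window [3,3] length 1
  Position 4 ('e'): window [3,4] length 2
  Position 5 ('c'): window [3,5] length 3 -- new best
  Position 6 ('c'): repeat (last at 5), move window start to 6
  Position 6 ('c'): window [6,6] length 1
Longest substring with no repeats: "bec" with length 3

3


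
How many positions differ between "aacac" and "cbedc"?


Comparing "aacac" and "cbedc" position by position:
  Position 0: 'a' vs 'c' => DIFFER
  Position 1: 'a' vs 'b' => DIFFER
  Position 2: 'c' vs 'e' => DIFFER
  Position 3: 'a' vs 'd' => DIFFER
  Position 4: 'c' vs 'c' => same
Positions that differ: 4

4


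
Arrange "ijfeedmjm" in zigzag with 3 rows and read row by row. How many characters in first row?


Zigzag "ijfeedmjm" into 3 rows:
Placing characters:
  'i' => row 0
  'j' => row 1
  'f' => row 2
  'e' => row 1
  'e' => row 0
  'd' => row 1
  'm' => row 2
  'j' => row 1
  'm' => row 0
Rows:
  Row 0: "iem"
  Row 1: "jedj"
  Row 2: "fm"
First row length: 3

3


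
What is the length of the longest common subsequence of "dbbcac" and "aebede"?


LCS of "dbbcac" and "aebede"
DP table:
           a    e    b    e    d    e
      0    0    0    0    0    0    0
  d   0    0    0    0    0    1    1
  b   0    0    0    1    1    1    1
  b   0    0    0    1    1    1    1
  c   0    0    0    1    1    1    1
  a   0    1    1    1    1    1    1
  c   0    1    1    1    1    1    1
LCS length = dp[6][6] = 1

1


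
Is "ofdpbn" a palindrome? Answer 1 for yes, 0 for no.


Input: ofdpbn
Reversed: nbpdfo
  Compare pos 0 ('o') with pos 5 ('n'): MISMATCH
  Compare pos 1 ('f') with pos 4 ('b'): MISMATCH
  Compare pos 2 ('d') with pos 3 ('p'): MISMATCH
Result: not a palindrome

0


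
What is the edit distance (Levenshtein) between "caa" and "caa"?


Computing edit distance: "caa" -> "caa"
DP table:
           c    a    a
      0    1    2    3
  c   1    0    1    2
  a   2    1    0    1
  a   3    2    1    0
Edit distance = dp[3][3] = 0

0


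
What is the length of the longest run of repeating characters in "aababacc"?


Input: "aababacc"
Scanning for longest run:
  Position 1 ('a'): continues run of 'a', length=2
  Position 2 ('b'): new char, reset run to 1
  Position 3 ('a'): new char, reset run to 1
  Position 4 ('b'): new char, reset run to 1
  Position 5 ('a'): new char, reset run to 1
  Position 6 ('c'): new char, reset run to 1
  Position 7 ('c'): continues run of 'c', length=2
Longest run: 'a' with length 2

2


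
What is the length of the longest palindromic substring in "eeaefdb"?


Input: "eeaefdb"
Checking substrings for palindromes:
  [1:4] "eae" (len 3) => palindrome
  [0:2] "ee" (len 2) => palindrome
Longest palindromic substring: "eae" with length 3

3


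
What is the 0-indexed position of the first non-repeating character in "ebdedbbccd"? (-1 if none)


Input: ebdedbbccd
Character frequencies:
  'b': 3
  'c': 2
  'd': 3
  'e': 2
Scanning left to right for freq == 1:
  Position 0 ('e'): freq=2, skip
  Position 1 ('b'): freq=3, skip
  Position 2 ('d'): freq=3, skip
  Position 3 ('e'): freq=2, skip
  Position 4 ('d'): freq=3, skip
  Position 5 ('b'): freq=3, skip
  Position 6 ('b'): freq=3, skip
  Position 7 ('c'): freq=2, skip
  Position 8 ('c'): freq=2, skip
  Position 9 ('d'): freq=3, skip
  No unique character found => answer = -1

-1


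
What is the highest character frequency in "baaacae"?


Input: baaacae
Character counts:
  'a': 4
  'b': 1
  'c': 1
  'e': 1
Maximum frequency: 4

4


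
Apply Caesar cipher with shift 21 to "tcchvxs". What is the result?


Caesar cipher: shift "tcchvxs" by 21
  't' (pos 19) + 21 = pos 14 = 'o'
  'c' (pos 2) + 21 = pos 23 = 'x'
  'c' (pos 2) + 21 = pos 23 = 'x'
  'h' (pos 7) + 21 = pos 2 = 'c'
  'v' (pos 21) + 21 = pos 16 = 'q'
  'x' (pos 23) + 21 = pos 18 = 's'
  's' (pos 18) + 21 = pos 13 = 'n'
Result: oxxcqsn

oxxcqsn


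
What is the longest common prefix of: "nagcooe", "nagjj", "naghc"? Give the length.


Words: nagcooe, nagjj, naghc
  Position 0: all 'n' => match
  Position 1: all 'a' => match
  Position 2: all 'g' => match
  Position 3: ('c', 'j', 'h') => mismatch, stop
LCP = "nag" (length 3)

3


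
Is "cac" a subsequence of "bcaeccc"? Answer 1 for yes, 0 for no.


Check if "cac" is a subsequence of "bcaeccc"
Greedy scan:
  Position 0 ('b'): no match needed
  Position 1 ('c'): matches sub[0] = 'c'
  Position 2 ('a'): matches sub[1] = 'a'
  Position 3 ('e'): no match needed
  Position 4 ('c'): matches sub[2] = 'c'
  Position 5 ('c'): no match needed
  Position 6 ('c'): no match needed
All 3 characters matched => is a subsequence

1


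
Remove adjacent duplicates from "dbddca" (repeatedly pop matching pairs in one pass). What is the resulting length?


Input: dbddca
Stack-based adjacent duplicate removal:
  Read 'd': push. Stack: d
  Read 'b': push. Stack: db
  Read 'd': push. Stack: dbd
  Read 'd': matches stack top 'd' => pop. Stack: db
  Read 'c': push. Stack: dbc
  Read 'a': push. Stack: dbca
Final stack: "dbca" (length 4)

4


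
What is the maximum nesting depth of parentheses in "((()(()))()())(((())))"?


Input: "((()(()))()())(((())))"
Tracking depth:
  Position 0 '(': depth becomes 1
  Position 1 '(': depth becomes 2
  Position 2 '(': depth becomes 3
  Position 3 ')': depth becomes 2
  Position 4 '(': depth becomes 3
  Position 5 '(': depth becomes 4
  Position 6 ')': depth becomes 3
  Position 7 ')': depth becomes 2
  Position 8 ')': depth becomes 1
  Position 9 '(': depth becomes 2
  Position 10 ')': depth becomes 1
  Position 11 '(': depth becomes 2
  Position 12 ')': depth becomes 1
  Position 13 ')': depth becomes 0
  Position 14 '(': depth becomes 1
  Position 15 '(': depth becomes 2
  Position 16 '(': depth becomes 3
  Position 17 '(': depth becomes 4
  Position 18 ')': depth becomes 3
  Position 19 ')': depth becomes 2
  Position 20 ')': depth becomes 1
  Position 21 ')': depth becomes 0
Maximum depth reached: 4

4


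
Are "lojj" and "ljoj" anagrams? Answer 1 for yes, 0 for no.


Strings: "lojj", "ljoj"
Sorted first:  jjlo
Sorted second: jjlo
Sorted forms match => anagrams

1


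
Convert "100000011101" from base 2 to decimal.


Input: "100000011101" in base 2
Positional expansion:
  Digit '1' (value 1) x 2^11 = 2048
  Digit '0' (value 0) x 2^10 = 0
  Digit '0' (value 0) x 2^9 = 0
  Digit '0' (value 0) x 2^8 = 0
  Digit '0' (value 0) x 2^7 = 0
  Digit '0' (value 0) x 2^6 = 0
  Digit '0' (value 0) x 2^5 = 0
  Digit '1' (value 1) x 2^4 = 16
  Digit '1' (value 1) x 2^3 = 8
  Digit '1' (value 1) x 2^2 = 4
  Digit '0' (value 0) x 2^1 = 0
  Digit '1' (value 1) x 2^0 = 1
Sum = 2077

2077


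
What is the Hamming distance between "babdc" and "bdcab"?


Comparing "babdc" and "bdcab" position by position:
  Position 0: 'b' vs 'b' => same
  Position 1: 'a' vs 'd' => differ
  Position 2: 'b' vs 'c' => differ
  Position 3: 'd' vs 'a' => differ
  Position 4: 'c' vs 'b' => differ
Total differences (Hamming distance): 4

4


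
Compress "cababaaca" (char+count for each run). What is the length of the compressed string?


Input: cababaaca
Runs:
  'c' x 1 => "c1"
  'a' x 1 => "a1"
  'b' x 1 => "b1"
  'a' x 1 => "a1"
  'b' x 1 => "b1"
  'a' x 2 => "a2"
  'c' x 1 => "c1"
  'a' x 1 => "a1"
Compressed: "c1a1b1a1b1a2c1a1"
Compressed length: 16

16


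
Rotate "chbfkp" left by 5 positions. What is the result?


Input: "chbfkp", rotate left by 5
First 5 characters: "chbfk"
Remaining characters: "p"
Concatenate remaining + first: "p" + "chbfk" = "pchbfk"

pchbfk


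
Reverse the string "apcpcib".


Input: apcpcib
Reading characters right to left:
  Position 6: 'b'
  Position 5: 'i'
  Position 4: 'c'
  Position 3: 'p'
  Position 2: 'c'
  Position 1: 'p'
  Position 0: 'a'
Reversed: bicpcpa

bicpcpa


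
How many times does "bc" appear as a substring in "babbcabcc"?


Searching for "bc" in "babbcabcc"
Scanning each position:
  Position 0: "ba" => no
  Position 1: "ab" => no
  Position 2: "bb" => no
  Position 3: "bc" => MATCH
  Position 4: "ca" => no
  Position 5: "ab" => no
  Position 6: "bc" => MATCH
  Position 7: "cc" => no
Total occurrences: 2

2


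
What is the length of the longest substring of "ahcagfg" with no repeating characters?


Input: "ahcagfg"
Sliding window (track last position of each char):
  Position 0 ('a'): window [0,0] length 1 -- new best
  Position 1 ('h'): window [0,1] length 2 -- new best
  Position 2 ('c'): window [0,2] length 3 -- new best
  Position 3 ('a'): repeat (last at 0), move window start to 1
  Position 3 ('a'): window [1,3] length 3
  Position 4 ('g'): window [1,4] length 4 -- new best
  Position 5 ('f'): window [1,5] length 5 -- new best
  Position 6 ('g'): repeat (last at 4), move window start to 5
  Position 6 ('g'): window [5,6] length 2
Longest substring with no repeats: "hcagf" with length 5

5


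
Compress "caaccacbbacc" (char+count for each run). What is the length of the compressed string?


Input: caaccacbbacc
Runs:
  'c' x 1 => "c1"
  'a' x 2 => "a2"
  'c' x 2 => "c2"
  'a' x 1 => "a1"
  'c' x 1 => "c1"
  'b' x 2 => "b2"
  'a' x 1 => "a1"
  'c' x 2 => "c2"
Compressed: "c1a2c2a1c1b2a1c2"
Compressed length: 16

16


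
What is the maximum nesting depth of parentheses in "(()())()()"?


Input: "(()())()()"
Tracking depth:
  Position 0 '(': depth becomes 1
  Position 1 '(': depth becomes 2
  Position 2 ')': depth becomes 1
  Position 3 '(': depth becomes 2
  Position 4 ')': depth becomes 1
  Position 5 ')': depth becomes 0
  Position 6 '(': depth becomes 1
  Position 7 ')': depth becomes 0
  Position 8 '(': depth becomes 1
  Position 9 ')': depth becomes 0
Maximum depth reached: 2

2


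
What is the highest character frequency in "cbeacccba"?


Input: cbeacccba
Character counts:
  'a': 2
  'b': 2
  'c': 4
  'e': 1
Maximum frequency: 4

4


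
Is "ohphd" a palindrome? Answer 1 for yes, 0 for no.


Input: ohphd
Reversed: dhpho
  Compare pos 0 ('o') with pos 4 ('d'): MISMATCH
  Compare pos 1 ('h') with pos 3 ('h'): match
Result: not a palindrome

0


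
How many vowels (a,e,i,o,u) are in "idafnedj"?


Input: idafnedj
Checking each character:
  'i' at position 0: vowel (running total: 1)
  'd' at position 1: consonant
  'a' at position 2: vowel (running total: 2)
  'f' at position 3: consonant
  'n' at position 4: consonant
  'e' at position 5: vowel (running total: 3)
  'd' at position 6: consonant
  'j' at position 7: consonant
Total vowels: 3

3


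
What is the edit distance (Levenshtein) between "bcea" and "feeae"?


Computing edit distance: "bcea" -> "feeae"
DP table:
           f    e    e    a    e
      0    1    2    3    4    5
  b   1    1    2    3    4    5
  c   2    2    2    3    4    5
  e   3    3    2    2    3    4
  a   4    4    3    3    2    3
Edit distance = dp[4][5] = 3

3


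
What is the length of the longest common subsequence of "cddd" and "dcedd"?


LCS of "cddd" and "dcedd"
DP table:
           d    c    e    d    d
      0    0    0    0    0    0
  c   0    0    1    1    1    1
  d   0    1    1    1    2    2
  d   0    1    1    1    2    3
  d   0    1    1    1    2    3
LCS length = dp[4][5] = 3

3


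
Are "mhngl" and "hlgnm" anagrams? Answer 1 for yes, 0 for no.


Strings: "mhngl", "hlgnm"
Sorted first:  ghlmn
Sorted second: ghlmn
Sorted forms match => anagrams

1


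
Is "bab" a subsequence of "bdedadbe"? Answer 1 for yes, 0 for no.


Check if "bab" is a subsequence of "bdedadbe"
Greedy scan:
  Position 0 ('b'): matches sub[0] = 'b'
  Position 1 ('d'): no match needed
  Position 2 ('e'): no match needed
  Position 3 ('d'): no match needed
  Position 4 ('a'): matches sub[1] = 'a'
  Position 5 ('d'): no match needed
  Position 6 ('b'): matches sub[2] = 'b'
  Position 7 ('e'): no match needed
All 3 characters matched => is a subsequence

1


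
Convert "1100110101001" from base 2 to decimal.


Input: "1100110101001" in base 2
Positional expansion:
  Digit '1' (value 1) x 2^12 = 4096
  Digit '1' (value 1) x 2^11 = 2048
  Digit '0' (value 0) x 2^10 = 0
  Digit '0' (value 0) x 2^9 = 0
  Digit '1' (value 1) x 2^8 = 256
  Digit '1' (value 1) x 2^7 = 128
  Digit '0' (value 0) x 2^6 = 0
  Digit '1' (value 1) x 2^5 = 32
  Digit '0' (value 0) x 2^4 = 0
  Digit '1' (value 1) x 2^3 = 8
  Digit '0' (value 0) x 2^2 = 0
  Digit '0' (value 0) x 2^1 = 0
  Digit '1' (value 1) x 2^0 = 1
Sum = 6569

6569


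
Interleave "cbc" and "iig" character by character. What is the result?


Interleaving "cbc" and "iig":
  Position 0: 'c' from first, 'i' from second => "ci"
  Position 1: 'b' from first, 'i' from second => "bi"
  Position 2: 'c' from first, 'g' from second => "cg"
Result: cibicg

cibicg


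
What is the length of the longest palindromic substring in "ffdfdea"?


Input: "ffdfdea"
Checking substrings for palindromes:
  [1:4] "fdf" (len 3) => palindrome
  [2:5] "dfd" (len 3) => palindrome
  [0:2] "ff" (len 2) => palindrome
Longest palindromic substring: "fdf" with length 3

3


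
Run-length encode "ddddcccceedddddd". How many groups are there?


Input: ddddcccceedddddd
Scanning for consecutive runs:
  Group 1: 'd' x 4 (positions 0-3)
  Group 2: 'c' x 4 (positions 4-7)
  Group 3: 'e' x 2 (positions 8-9)
  Group 4: 'd' x 6 (positions 10-15)
Total groups: 4

4


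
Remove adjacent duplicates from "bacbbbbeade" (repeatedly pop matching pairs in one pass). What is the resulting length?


Input: bacbbbbeade
Stack-based adjacent duplicate removal:
  Read 'b': push. Stack: b
  Read 'a': push. Stack: ba
  Read 'c': push. Stack: bac
  Read 'b': push. Stack: bacb
  Read 'b': matches stack top 'b' => pop. Stack: bac
  Read 'b': push. Stack: bacb
  Read 'b': matches stack top 'b' => pop. Stack: bac
  Read 'e': push. Stack: bace
  Read 'a': push. Stack: bacea
  Read 'd': push. Stack: bacead
  Read 'e': push. Stack: baceade
Final stack: "baceade" (length 7)

7


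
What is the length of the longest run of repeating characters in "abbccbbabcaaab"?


Input: "abbccbbabcaaab"
Scanning for longest run:
  Position 1 ('b'): new char, reset run to 1
  Position 2 ('b'): continues run of 'b', length=2
  Position 3 ('c'): new char, reset run to 1
  Position 4 ('c'): continues run of 'c', length=2
  Position 5 ('b'): new char, reset run to 1
  Position 6 ('b'): continues run of 'b', length=2
  Position 7 ('a'): new char, reset run to 1
  Position 8 ('b'): new char, reset run to 1
  Position 9 ('c'): new char, reset run to 1
  Position 10 ('a'): new char, reset run to 1
  Position 11 ('a'): continues run of 'a', length=2
  Position 12 ('a'): continues run of 'a', length=3
  Position 13 ('b'): new char, reset run to 1
Longest run: 'a' with length 3

3


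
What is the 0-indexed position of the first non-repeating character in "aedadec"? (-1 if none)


Input: aedadec
Character frequencies:
  'a': 2
  'c': 1
  'd': 2
  'e': 2
Scanning left to right for freq == 1:
  Position 0 ('a'): freq=2, skip
  Position 1 ('e'): freq=2, skip
  Position 2 ('d'): freq=2, skip
  Position 3 ('a'): freq=2, skip
  Position 4 ('d'): freq=2, skip
  Position 5 ('e'): freq=2, skip
  Position 6 ('c'): unique! => answer = 6

6


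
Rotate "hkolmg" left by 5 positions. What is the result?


Input: "hkolmg", rotate left by 5
First 5 characters: "hkolm"
Remaining characters: "g"
Concatenate remaining + first: "g" + "hkolm" = "ghkolm"

ghkolm


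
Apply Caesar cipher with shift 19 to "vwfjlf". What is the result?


Caesar cipher: shift "vwfjlf" by 19
  'v' (pos 21) + 19 = pos 14 = 'o'
  'w' (pos 22) + 19 = pos 15 = 'p'
  'f' (pos 5) + 19 = pos 24 = 'y'
  'j' (pos 9) + 19 = pos 2 = 'c'
  'l' (pos 11) + 19 = pos 4 = 'e'
  'f' (pos 5) + 19 = pos 24 = 'y'
Result: opycey

opycey


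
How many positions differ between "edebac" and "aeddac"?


Comparing "edebac" and "aeddac" position by position:
  Position 0: 'e' vs 'a' => DIFFER
  Position 1: 'd' vs 'e' => DIFFER
  Position 2: 'e' vs 'd' => DIFFER
  Position 3: 'b' vs 'd' => DIFFER
  Position 4: 'a' vs 'a' => same
  Position 5: 'c' vs 'c' => same
Positions that differ: 4

4


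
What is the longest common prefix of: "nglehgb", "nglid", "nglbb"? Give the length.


Words: nglehgb, nglid, nglbb
  Position 0: all 'n' => match
  Position 1: all 'g' => match
  Position 2: all 'l' => match
  Position 3: ('e', 'i', 'b') => mismatch, stop
LCP = "ngl" (length 3)

3


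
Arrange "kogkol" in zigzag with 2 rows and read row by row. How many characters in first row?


Zigzag "kogkol" into 2 rows:
Placing characters:
  'k' => row 0
  'o' => row 1
  'g' => row 0
  'k' => row 1
  'o' => row 0
  'l' => row 1
Rows:
  Row 0: "kgo"
  Row 1: "okl"
First row length: 3

3


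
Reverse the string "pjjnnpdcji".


Input: pjjnnpdcji
Reading characters right to left:
  Position 9: 'i'
  Position 8: 'j'
  Position 7: 'c'
  Position 6: 'd'
  Position 5: 'p'
  Position 4: 'n'
  Position 3: 'n'
  Position 2: 'j'
  Position 1: 'j'
  Position 0: 'p'
Reversed: ijcdpnnjjp

ijcdpnnjjp


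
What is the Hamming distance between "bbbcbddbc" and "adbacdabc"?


Comparing "bbbcbddbc" and "adbacdabc" position by position:
  Position 0: 'b' vs 'a' => differ
  Position 1: 'b' vs 'd' => differ
  Position 2: 'b' vs 'b' => same
  Position 3: 'c' vs 'a' => differ
  Position 4: 'b' vs 'c' => differ
  Position 5: 'd' vs 'd' => same
  Position 6: 'd' vs 'a' => differ
  Position 7: 'b' vs 'b' => same
  Position 8: 'c' vs 'c' => same
Total differences (Hamming distance): 5

5


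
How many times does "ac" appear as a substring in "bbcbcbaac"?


Searching for "ac" in "bbcbcbaac"
Scanning each position:
  Position 0: "bb" => no
  Position 1: "bc" => no
  Position 2: "cb" => no
  Position 3: "bc" => no
  Position 4: "cb" => no
  Position 5: "ba" => no
  Position 6: "aa" => no
  Position 7: "ac" => MATCH
Total occurrences: 1

1


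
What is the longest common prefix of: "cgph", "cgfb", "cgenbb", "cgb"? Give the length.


Words: cgph, cgfb, cgenbb, cgb
  Position 0: all 'c' => match
  Position 1: all 'g' => match
  Position 2: ('p', 'f', 'e', 'b') => mismatch, stop
LCP = "cg" (length 2)

2


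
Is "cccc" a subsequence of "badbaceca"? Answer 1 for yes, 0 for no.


Check if "cccc" is a subsequence of "badbaceca"
Greedy scan:
  Position 0 ('b'): no match needed
  Position 1 ('a'): no match needed
  Position 2 ('d'): no match needed
  Position 3 ('b'): no match needed
  Position 4 ('a'): no match needed
  Position 5 ('c'): matches sub[0] = 'c'
  Position 6 ('e'): no match needed
  Position 7 ('c'): matches sub[1] = 'c'
  Position 8 ('a'): no match needed
Only matched 2/4 characters => not a subsequence

0


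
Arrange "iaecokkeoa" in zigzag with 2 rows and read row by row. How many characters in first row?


Zigzag "iaecokkeoa" into 2 rows:
Placing characters:
  'i' => row 0
  'a' => row 1
  'e' => row 0
  'c' => row 1
  'o' => row 0
  'k' => row 1
  'k' => row 0
  'e' => row 1
  'o' => row 0
  'a' => row 1
Rows:
  Row 0: "ieoko"
  Row 1: "ackea"
First row length: 5

5


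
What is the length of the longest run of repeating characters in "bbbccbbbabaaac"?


Input: "bbbccbbbabaaac"
Scanning for longest run:
  Position 1 ('b'): continues run of 'b', length=2
  Position 2 ('b'): continues run of 'b', length=3
  Position 3 ('c'): new char, reset run to 1
  Position 4 ('c'): continues run of 'c', length=2
  Position 5 ('b'): new char, reset run to 1
  Position 6 ('b'): continues run of 'b', length=2
  Position 7 ('b'): continues run of 'b', length=3
  Position 8 ('a'): new char, reset run to 1
  Position 9 ('b'): new char, reset run to 1
  Position 10 ('a'): new char, reset run to 1
  Position 11 ('a'): continues run of 'a', length=2
  Position 12 ('a'): continues run of 'a', length=3
  Position 13 ('c'): new char, reset run to 1
Longest run: 'b' with length 3

3


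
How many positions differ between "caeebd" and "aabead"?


Comparing "caeebd" and "aabead" position by position:
  Position 0: 'c' vs 'a' => DIFFER
  Position 1: 'a' vs 'a' => same
  Position 2: 'e' vs 'b' => DIFFER
  Position 3: 'e' vs 'e' => same
  Position 4: 'b' vs 'a' => DIFFER
  Position 5: 'd' vs 'd' => same
Positions that differ: 3

3


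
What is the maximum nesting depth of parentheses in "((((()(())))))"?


Input: "((((()(())))))"
Tracking depth:
  Position 0 '(': depth becomes 1
  Position 1 '(': depth becomes 2
  Position 2 '(': depth becomes 3
  Position 3 '(': depth becomes 4
  Position 4 '(': depth becomes 5
  Position 5 ')': depth becomes 4
  Position 6 '(': depth becomes 5
  Position 7 '(': depth becomes 6
  Position 8 ')': depth becomes 5
  Position 9 ')': depth becomes 4
  Position 10 ')': depth becomes 3
  Position 11 ')': depth becomes 2
  Position 12 ')': depth becomes 1
  Position 13 ')': depth becomes 0
Maximum depth reached: 6

6


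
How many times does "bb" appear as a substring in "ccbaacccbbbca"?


Searching for "bb" in "ccbaacccbbbca"
Scanning each position:
  Position 0: "cc" => no
  Position 1: "cb" => no
  Position 2: "ba" => no
  Position 3: "aa" => no
  Position 4: "ac" => no
  Position 5: "cc" => no
  Position 6: "cc" => no
  Position 7: "cb" => no
  Position 8: "bb" => MATCH
  Position 9: "bb" => MATCH
  Position 10: "bc" => no
  Position 11: "ca" => no
Total occurrences: 2

2


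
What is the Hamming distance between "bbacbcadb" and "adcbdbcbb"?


Comparing "bbacbcadb" and "adcbdbcbb" position by position:
  Position 0: 'b' vs 'a' => differ
  Position 1: 'b' vs 'd' => differ
  Position 2: 'a' vs 'c' => differ
  Position 3: 'c' vs 'b' => differ
  Position 4: 'b' vs 'd' => differ
  Position 5: 'c' vs 'b' => differ
  Position 6: 'a' vs 'c' => differ
  Position 7: 'd' vs 'b' => differ
  Position 8: 'b' vs 'b' => same
Total differences (Hamming distance): 8

8


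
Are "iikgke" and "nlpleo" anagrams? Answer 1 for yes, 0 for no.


Strings: "iikgke", "nlpleo"
Sorted first:  egiikk
Sorted second: ellnop
Differ at position 1: 'g' vs 'l' => not anagrams

0


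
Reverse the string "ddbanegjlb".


Input: ddbanegjlb
Reading characters right to left:
  Position 9: 'b'
  Position 8: 'l'
  Position 7: 'j'
  Position 6: 'g'
  Position 5: 'e'
  Position 4: 'n'
  Position 3: 'a'
  Position 2: 'b'
  Position 1: 'd'
  Position 0: 'd'
Reversed: bljgenabdd

bljgenabdd


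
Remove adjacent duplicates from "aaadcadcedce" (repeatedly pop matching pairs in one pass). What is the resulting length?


Input: aaadcadcedce
Stack-based adjacent duplicate removal:
  Read 'a': push. Stack: a
  Read 'a': matches stack top 'a' => pop. Stack: (empty)
  Read 'a': push. Stack: a
  Read 'd': push. Stack: ad
  Read 'c': push. Stack: adc
  Read 'a': push. Stack: adca
  Read 'd': push. Stack: adcad
  Read 'c': push. Stack: adcadc
  Read 'e': push. Stack: adcadce
  Read 'd': push. Stack: adcadced
  Read 'c': push. Stack: adcadcedc
  Read 'e': push. Stack: adcadcedce
Final stack: "adcadcedce" (length 10)

10


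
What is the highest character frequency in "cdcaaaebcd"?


Input: cdcaaaebcd
Character counts:
  'a': 3
  'b': 1
  'c': 3
  'd': 2
  'e': 1
Maximum frequency: 3

3


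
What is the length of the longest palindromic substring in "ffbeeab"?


Input: "ffbeeab"
Checking substrings for palindromes:
  [0:2] "ff" (len 2) => palindrome
  [3:5] "ee" (len 2) => palindrome
Longest palindromic substring: "ff" with length 2

2


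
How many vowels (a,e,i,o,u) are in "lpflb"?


Input: lpflb
Checking each character:
  'l' at position 0: consonant
  'p' at position 1: consonant
  'f' at position 2: consonant
  'l' at position 3: consonant
  'b' at position 4: consonant
Total vowels: 0

0


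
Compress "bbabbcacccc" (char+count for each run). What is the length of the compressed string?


Input: bbabbcacccc
Runs:
  'b' x 2 => "b2"
  'a' x 1 => "a1"
  'b' x 2 => "b2"
  'c' x 1 => "c1"
  'a' x 1 => "a1"
  'c' x 4 => "c4"
Compressed: "b2a1b2c1a1c4"
Compressed length: 12

12


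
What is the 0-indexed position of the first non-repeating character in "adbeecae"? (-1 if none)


Input: adbeecae
Character frequencies:
  'a': 2
  'b': 1
  'c': 1
  'd': 1
  'e': 3
Scanning left to right for freq == 1:
  Position 0 ('a'): freq=2, skip
  Position 1 ('d'): unique! => answer = 1

1


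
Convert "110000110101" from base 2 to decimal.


Input: "110000110101" in base 2
Positional expansion:
  Digit '1' (value 1) x 2^11 = 2048
  Digit '1' (value 1) x 2^10 = 1024
  Digit '0' (value 0) x 2^9 = 0
  Digit '0' (value 0) x 2^8 = 0
  Digit '0' (value 0) x 2^7 = 0
  Digit '0' (value 0) x 2^6 = 0
  Digit '1' (value 1) x 2^5 = 32
  Digit '1' (value 1) x 2^4 = 16
  Digit '0' (value 0) x 2^3 = 0
  Digit '1' (value 1) x 2^2 = 4
  Digit '0' (value 0) x 2^1 = 0
  Digit '1' (value 1) x 2^0 = 1
Sum = 3125

3125


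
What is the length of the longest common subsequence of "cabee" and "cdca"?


LCS of "cabee" and "cdca"
DP table:
           c    d    c    a
      0    0    0    0    0
  c   0    1    1    1    1
  a   0    1    1    1    2
  b   0    1    1    1    2
  e   0    1    1    1    2
  e   0    1    1    1    2
LCS length = dp[5][4] = 2

2


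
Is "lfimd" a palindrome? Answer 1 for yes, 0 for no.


Input: lfimd
Reversed: dmifl
  Compare pos 0 ('l') with pos 4 ('d'): MISMATCH
  Compare pos 1 ('f') with pos 3 ('m'): MISMATCH
Result: not a palindrome

0


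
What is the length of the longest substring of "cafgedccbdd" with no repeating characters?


Input: "cafgedccbdd"
Sliding window (track last position of each char):
  Position 0 ('c'): window [0,0] length 1 -- new best
  Position 1 ('a'): window [0,1] length 2 -- new best
  Position 2 ('f'): window [0,2] length 3 -- new best
  Position 3 ('g'): window [0,3] length 4 -- new best
  Position 4 ('e'): window [0,4] length 5 -- new best
  Position 5 ('d'): window [0,5] length 6 -- new best
  Position 6 ('c'): repeat (last at 0), move window start to 1
  Position 6 ('c'): window [1,6] length 6
  Position 7 ('c'): repeat (last at 6), move window start to 7
  Position 7 ('c'): window [7,7] length 1
  Position 8 ('b'): window [7,8] length 2
  Position 9 ('d'): window [7,9] length 3
  Position 10 ('d'): repeat (last at 9), move window start to 10
  Position 10 ('d'): window [10,10] length 1
Longest substring with no repeats: "cafged" with length 6

6


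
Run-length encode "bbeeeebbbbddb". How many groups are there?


Input: bbeeeebbbbddb
Scanning for consecutive runs:
  Group 1: 'b' x 2 (positions 0-1)
  Group 2: 'e' x 4 (positions 2-5)
  Group 3: 'b' x 4 (positions 6-9)
  Group 4: 'd' x 2 (positions 10-11)
  Group 5: 'b' x 1 (positions 12-12)
Total groups: 5

5


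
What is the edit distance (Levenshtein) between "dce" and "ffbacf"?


Computing edit distance: "dce" -> "ffbacf"
DP table:
           f    f    b    a    c    f
      0    1    2    3    4    5    6
  d   1    1    2    3    4    5    6
  c   2    2    2    3    4    4    5
  e   3    3    3    3    4    5    5
Edit distance = dp[3][6] = 5

5


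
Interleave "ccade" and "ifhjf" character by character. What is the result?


Interleaving "ccade" and "ifhjf":
  Position 0: 'c' from first, 'i' from second => "ci"
  Position 1: 'c' from first, 'f' from second => "cf"
  Position 2: 'a' from first, 'h' from second => "ah"
  Position 3: 'd' from first, 'j' from second => "dj"
  Position 4: 'e' from first, 'f' from second => "ef"
Result: cicfahdjef

cicfahdjef


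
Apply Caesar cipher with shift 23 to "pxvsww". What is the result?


Caesar cipher: shift "pxvsww" by 23
  'p' (pos 15) + 23 = pos 12 = 'm'
  'x' (pos 23) + 23 = pos 20 = 'u'
  'v' (pos 21) + 23 = pos 18 = 's'
  's' (pos 18) + 23 = pos 15 = 'p'
  'w' (pos 22) + 23 = pos 19 = 't'
  'w' (pos 22) + 23 = pos 19 = 't'
Result: musptt

musptt


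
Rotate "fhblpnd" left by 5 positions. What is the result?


Input: "fhblpnd", rotate left by 5
First 5 characters: "fhblp"
Remaining characters: "nd"
Concatenate remaining + first: "nd" + "fhblp" = "ndfhblp"

ndfhblp


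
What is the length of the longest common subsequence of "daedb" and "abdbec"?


LCS of "daedb" and "abdbec"
DP table:
           a    b    d    b    e    c
      0    0    0    0    0    0    0
  d   0    0    0    1    1    1    1
  a   0    1    1    1    1    1    1
  e   0    1    1    1    1    2    2
  d   0    1    1    2    2    2    2
  b   0    1    2    2    3    3    3
LCS length = dp[5][6] = 3

3


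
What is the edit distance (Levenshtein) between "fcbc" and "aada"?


Computing edit distance: "fcbc" -> "aada"
DP table:
           a    a    d    a
      0    1    2    3    4
  f   1    1    2    3    4
  c   2    2    2    3    4
  b   3    3    3    3    4
  c   4    4    4    4    4
Edit distance = dp[4][4] = 4

4


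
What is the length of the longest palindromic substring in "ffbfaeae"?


Input: "ffbfaeae"
Checking substrings for palindromes:
  [1:4] "fbf" (len 3) => palindrome
  [4:7] "aea" (len 3) => palindrome
  [5:8] "eae" (len 3) => palindrome
  [0:2] "ff" (len 2) => palindrome
Longest palindromic substring: "fbf" with length 3

3


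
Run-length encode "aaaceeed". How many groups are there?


Input: aaaceeed
Scanning for consecutive runs:
  Group 1: 'a' x 3 (positions 0-2)
  Group 2: 'c' x 1 (positions 3-3)
  Group 3: 'e' x 3 (positions 4-6)
  Group 4: 'd' x 1 (positions 7-7)
Total groups: 4

4


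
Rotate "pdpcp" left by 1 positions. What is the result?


Input: "pdpcp", rotate left by 1
First 1 characters: "p"
Remaining characters: "dpcp"
Concatenate remaining + first: "dpcp" + "p" = "dpcpp"

dpcpp


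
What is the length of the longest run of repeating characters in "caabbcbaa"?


Input: "caabbcbaa"
Scanning for longest run:
  Position 1 ('a'): new char, reset run to 1
  Position 2 ('a'): continues run of 'a', length=2
  Position 3 ('b'): new char, reset run to 1
  Position 4 ('b'): continues run of 'b', length=2
  Position 5 ('c'): new char, reset run to 1
  Position 6 ('b'): new char, reset run to 1
  Position 7 ('a'): new char, reset run to 1
  Position 8 ('a'): continues run of 'a', length=2
Longest run: 'a' with length 2

2


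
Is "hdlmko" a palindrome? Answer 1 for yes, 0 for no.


Input: hdlmko
Reversed: okmldh
  Compare pos 0 ('h') with pos 5 ('o'): MISMATCH
  Compare pos 1 ('d') with pos 4 ('k'): MISMATCH
  Compare pos 2 ('l') with pos 3 ('m'): MISMATCH
Result: not a palindrome

0


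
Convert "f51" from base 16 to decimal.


Input: "f51" in base 16
Positional expansion:
  Digit 'f' (value 15) x 16^2 = 3840
  Digit '5' (value 5) x 16^1 = 80
  Digit '1' (value 1) x 16^0 = 1
Sum = 3921

3921


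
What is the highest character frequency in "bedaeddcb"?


Input: bedaeddcb
Character counts:
  'a': 1
  'b': 2
  'c': 1
  'd': 3
  'e': 2
Maximum frequency: 3

3


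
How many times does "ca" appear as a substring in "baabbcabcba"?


Searching for "ca" in "baabbcabcba"
Scanning each position:
  Position 0: "ba" => no
  Position 1: "aa" => no
  Position 2: "ab" => no
  Position 3: "bb" => no
  Position 4: "bc" => no
  Position 5: "ca" => MATCH
  Position 6: "ab" => no
  Position 7: "bc" => no
  Position 8: "cb" => no
  Position 9: "ba" => no
Total occurrences: 1

1
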